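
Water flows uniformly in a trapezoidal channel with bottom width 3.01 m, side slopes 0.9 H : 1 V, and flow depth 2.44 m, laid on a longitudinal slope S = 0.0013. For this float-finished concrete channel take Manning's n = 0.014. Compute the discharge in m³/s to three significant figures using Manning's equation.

39.5 m³/s

A = (b + z·y)·y = (3.01 + 0.9×2.44)×2.44 = 12.70 m²
P = b + 2y√(1+z²) = 3.01 + 2×2.44×√(1+0.9²) = 9.575 m
R = A/P = 12.70/9.575 = 1.327 m
Q = (1/n)·A·R^(2/3)·S^(1/2) = (1/0.014) × 12.70 × 1.327^(2/3) × 0.0013^(1/2) = 39.50 m³/s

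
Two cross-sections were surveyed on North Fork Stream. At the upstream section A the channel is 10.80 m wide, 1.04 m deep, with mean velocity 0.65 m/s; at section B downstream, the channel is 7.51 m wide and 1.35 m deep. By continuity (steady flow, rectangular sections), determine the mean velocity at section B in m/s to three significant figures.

0.720 m/s

Q = A₁V₁ = (10.80×1.04) × 0.65 = 7.301 m³/s
A₂ = 7.51 × 1.35 = 10.14 m²
V₂ = Q/A₂ = 7.301/10.14 = 0.7201 m/s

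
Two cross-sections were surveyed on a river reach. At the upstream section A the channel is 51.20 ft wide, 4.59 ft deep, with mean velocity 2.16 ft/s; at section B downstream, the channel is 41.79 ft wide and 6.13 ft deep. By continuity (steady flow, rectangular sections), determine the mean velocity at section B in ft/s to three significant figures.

1.98 ft/s

Q = A₁V₁ = (51.20×4.59) × 2.16 = 507.6 ft³/s
A₂ = 41.79 × 6.13 = 256.2 ft²
V₂ = Q/A₂ = 507.6/256.2 = 1.982 ft/s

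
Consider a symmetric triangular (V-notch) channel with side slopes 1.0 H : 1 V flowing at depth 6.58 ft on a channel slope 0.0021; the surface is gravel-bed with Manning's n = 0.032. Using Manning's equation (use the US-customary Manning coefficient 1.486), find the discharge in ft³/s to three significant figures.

A = z·y² = 1.0×6.58² = 43.30 ft²
P = 2y√(1+z²) = 2×6.58×√(1+1.0²) = 18.61 ft
R = A/P = 43.30/18.61 = 2.326 ft
Q = (1.486/n)·A·R^(2/3)·S^(1/2) = (1.486/0.032) × 43.30 × 2.326^(2/3) × 0.0021^(1/2) = 161.8 ft³/s

162 ft³/s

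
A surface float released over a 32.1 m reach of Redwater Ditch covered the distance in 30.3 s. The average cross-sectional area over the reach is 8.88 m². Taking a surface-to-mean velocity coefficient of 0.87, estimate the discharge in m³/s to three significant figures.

v_surface = L / t̄ = 32.1 / 30.3 = 1.059 m/s
v_mean = 0.87 × 1.059 = 0.9217 m/s
Q = A × v_mean = 8.88 × 0.9217 = 8.185 m³/s

8.18 m³/s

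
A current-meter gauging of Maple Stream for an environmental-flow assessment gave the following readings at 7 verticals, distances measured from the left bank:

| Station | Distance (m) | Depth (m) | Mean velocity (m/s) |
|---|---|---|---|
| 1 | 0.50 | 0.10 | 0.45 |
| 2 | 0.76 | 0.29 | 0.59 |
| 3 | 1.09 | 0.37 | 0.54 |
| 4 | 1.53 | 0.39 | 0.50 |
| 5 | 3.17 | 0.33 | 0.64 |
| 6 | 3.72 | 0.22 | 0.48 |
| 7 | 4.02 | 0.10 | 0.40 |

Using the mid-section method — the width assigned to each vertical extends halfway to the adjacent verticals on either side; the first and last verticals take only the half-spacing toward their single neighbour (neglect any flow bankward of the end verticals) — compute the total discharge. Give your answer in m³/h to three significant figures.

w_1 = (0.76 − 0.50)/2 = 0.13 m; q_1 = 0.45 × 0.10 × 0.13 = 0.005850 m³/s
w_2 = (1.09 − 0.50)/2 = 0.295 m; q_2 = 0.59 × 0.29 × 0.295 = 0.05047 m³/s
w_3 = (1.53 − 0.76)/2 = 0.385 m; q_3 = 0.54 × 0.37 × 0.385 = 0.07692 m³/s
w_4 = (3.17 − 1.09)/2 = 1.04 m; q_4 = 0.50 × 0.39 × 1.04 = 0.2028 m³/s
w_5 = (3.72 − 1.53)/2 = 1.095 m; q_5 = 0.64 × 0.33 × 1.095 = 0.2313 m³/s
w_6 = (4.02 − 3.17)/2 = 0.425 m; q_6 = 0.48 × 0.22 × 0.425 = 0.04488 m³/s
w_7 = (4.02 − 3.72)/2 = 0.15 m; q_7 = 0.40 × 0.10 × 0.15 = 0.006000 m³/s
Q = Σ qᵢ = 0.6182 m³/s
= 0.6182 × 3600 = 2225 m³/h

2230 m³/h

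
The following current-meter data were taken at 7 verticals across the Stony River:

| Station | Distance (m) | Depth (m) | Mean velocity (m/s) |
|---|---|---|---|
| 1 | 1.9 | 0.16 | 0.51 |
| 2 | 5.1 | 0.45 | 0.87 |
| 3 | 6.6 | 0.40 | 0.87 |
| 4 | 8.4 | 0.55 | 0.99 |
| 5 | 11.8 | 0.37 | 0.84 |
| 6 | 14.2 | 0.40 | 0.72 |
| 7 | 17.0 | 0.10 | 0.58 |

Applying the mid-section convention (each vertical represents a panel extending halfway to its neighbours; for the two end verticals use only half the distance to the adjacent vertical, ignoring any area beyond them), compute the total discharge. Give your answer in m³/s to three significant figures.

w_1 = (5.1 − 1.9)/2 = 1.6 m; q_1 = 0.51 × 0.16 × 1.6 = 0.1306 m³/s
w_2 = (6.6 − 1.9)/2 = 2.35 m; q_2 = 0.87 × 0.45 × 2.35 = 0.9200 m³/s
w_3 = (8.4 − 5.1)/2 = 1.65 m; q_3 = 0.87 × 0.40 × 1.65 = 0.5742 m³/s
w_4 = (11.8 − 6.6)/2 = 2.6 m; q_4 = 0.99 × 0.55 × 2.6 = 1.416 m³/s
w_5 = (14.2 − 8.4)/2 = 2.9 m; q_5 = 0.84 × 0.37 × 2.9 = 0.9013 m³/s
w_6 = (17.0 − 11.8)/2 = 2.6 m; q_6 = 0.72 × 0.40 × 2.6 = 0.7488 m³/s
w_7 = (17.0 − 14.2)/2 = 1.4 m; q_7 = 0.58 × 0.10 × 1.4 = 0.08120 m³/s
Q = Σ qᵢ = 4.772 m³/s

4.77 m³/s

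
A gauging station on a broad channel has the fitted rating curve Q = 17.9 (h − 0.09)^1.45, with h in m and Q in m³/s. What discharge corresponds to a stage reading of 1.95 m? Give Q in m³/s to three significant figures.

44.0 m³/s

Q = 17.9 × (1.95 − 0.09)^1.45 = 17.9 × 1.86^1.45 = 44.02 m³/s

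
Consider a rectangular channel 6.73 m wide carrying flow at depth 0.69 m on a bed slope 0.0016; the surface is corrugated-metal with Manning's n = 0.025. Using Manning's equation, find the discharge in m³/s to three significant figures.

A = b·y = 6.73 × 0.69 = 4.644 m²
P = b + 2y = 6.73 + 2×0.69 = 8.110 m
R = A/P = 4.644/8.110 = 0.5726 m
Q = (1/n)·A·R^(2/3)·S^(1/2) = (1/0.025) × 4.644 × 0.5726^(2/3) × 0.0016^(1/2) = 5.123 m³/s

5.12 m³/s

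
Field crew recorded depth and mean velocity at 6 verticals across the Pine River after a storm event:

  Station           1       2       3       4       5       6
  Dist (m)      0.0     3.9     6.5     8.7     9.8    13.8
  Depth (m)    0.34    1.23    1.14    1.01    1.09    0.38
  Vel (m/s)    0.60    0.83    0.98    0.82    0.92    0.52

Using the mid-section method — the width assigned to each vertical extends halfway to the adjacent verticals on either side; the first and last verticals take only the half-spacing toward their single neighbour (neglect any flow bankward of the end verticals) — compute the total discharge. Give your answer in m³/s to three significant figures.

10.7 m³/s

w_1 = (3.9 − 0.0)/2 = 1.95 m; q_1 = 0.60 × 0.34 × 1.95 = 0.3978 m³/s
w_2 = (6.5 − 0.0)/2 = 3.25 m; q_2 = 0.83 × 1.23 × 3.25 = 3.318 m³/s
w_3 = (8.7 − 3.9)/2 = 2.4 m; q_3 = 0.98 × 1.14 × 2.4 = 2.681 m³/s
w_4 = (9.8 − 6.5)/2 = 1.65 m; q_4 = 0.82 × 1.01 × 1.65 = 1.367 m³/s
w_5 = (13.8 − 8.7)/2 = 2.55 m; q_5 = 0.92 × 1.09 × 2.55 = 2.557 m³/s
w_6 = (13.8 − 9.8)/2 = 2 m; q_6 = 0.52 × 0.38 × 2 = 0.3952 m³/s
Q = Σ qᵢ = 10.72 m³/s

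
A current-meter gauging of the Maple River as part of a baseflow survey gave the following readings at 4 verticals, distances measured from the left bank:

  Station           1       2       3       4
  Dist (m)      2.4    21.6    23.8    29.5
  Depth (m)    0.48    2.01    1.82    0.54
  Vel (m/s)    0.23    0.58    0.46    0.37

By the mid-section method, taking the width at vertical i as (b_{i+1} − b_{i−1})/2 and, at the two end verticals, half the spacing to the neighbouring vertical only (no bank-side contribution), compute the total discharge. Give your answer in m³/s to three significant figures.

17.4 m³/s

w_1 = (21.6 − 2.4)/2 = 9.6 m; q_1 = 0.23 × 0.48 × 9.6 = 1.060 m³/s
w_2 = (23.8 − 2.4)/2 = 10.7 m; q_2 = 0.58 × 2.01 × 10.7 = 12.47 m³/s
w_3 = (29.5 − 21.6)/2 = 3.95 m; q_3 = 0.46 × 1.82 × 3.95 = 3.307 m³/s
w_4 = (29.5 − 23.8)/2 = 2.85 m; q_4 = 0.37 × 0.54 × 2.85 = 0.5694 m³/s
Q = Σ qᵢ = 17.41 m³/s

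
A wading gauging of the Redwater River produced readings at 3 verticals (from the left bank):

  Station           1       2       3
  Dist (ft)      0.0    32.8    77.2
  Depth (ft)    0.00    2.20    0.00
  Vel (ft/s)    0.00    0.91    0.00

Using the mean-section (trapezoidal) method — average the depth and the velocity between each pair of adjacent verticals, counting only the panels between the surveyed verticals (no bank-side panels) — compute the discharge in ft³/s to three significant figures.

38.6 ft³/s

Panel 1-2: Δb = 32.8 ft, d̄ = (0.00+2.20)/2 = 1.1, v̄ = (0.00+0.91)/2 = 0.455 → q = 32.8×1.1×0.455 = 16.42 ft³/s
Panel 2-3: Δb = 44.4 ft, d̄ = (2.20+0.00)/2 = 1.1, v̄ = (0.91+0.00)/2 = 0.455 → q = 44.4×1.1×0.455 = 22.22 ft³/s
Q = Σ q = 38.64 ft³/s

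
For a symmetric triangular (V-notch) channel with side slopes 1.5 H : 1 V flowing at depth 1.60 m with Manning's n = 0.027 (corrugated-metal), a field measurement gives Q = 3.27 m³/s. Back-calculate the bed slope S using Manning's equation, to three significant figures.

A = z·y² = 1.5×1.60² = 3.840 m²
P = 2y√(1+z²) = 2×1.60×√(1+1.5²) = 5.769 m
R = A/P = 3.840/5.769 = 0.6656 m
S = (Q·n / (1·A·R^(2/3)))² = (3.27×0.027 / (1×3.840×0.7624))² = 0.0009096

0.000910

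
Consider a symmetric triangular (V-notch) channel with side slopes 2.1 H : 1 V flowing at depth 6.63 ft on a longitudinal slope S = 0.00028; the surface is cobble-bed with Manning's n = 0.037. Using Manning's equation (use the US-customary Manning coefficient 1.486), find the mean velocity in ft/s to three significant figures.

1.40 ft/s

A = z·y² = 2.1×6.63² = 92.31 ft²
P = 2y√(1+z²) = 2×6.63×√(1+2.1²) = 30.84 ft
R = A/P = 92.31/30.84 = 2.993 ft
Q = (1.486/n)·A·R^(2/3)·S^(1/2) = (1.486/0.037) × 92.31 × 2.993^(2/3) × 0.00028^(1/2) = 128.8 ft³/s
V = Q/A = 128.8/92.31 = 1.396 ft/s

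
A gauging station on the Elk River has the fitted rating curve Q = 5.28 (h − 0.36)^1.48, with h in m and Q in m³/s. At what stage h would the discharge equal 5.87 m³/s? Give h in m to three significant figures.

h − h₀ = (Q/C)^(1/b) = (5.87/5.28)^(1/1.48) = 1.074 m
h = 0.36 + 1.074 = 1.434 m

1.43 m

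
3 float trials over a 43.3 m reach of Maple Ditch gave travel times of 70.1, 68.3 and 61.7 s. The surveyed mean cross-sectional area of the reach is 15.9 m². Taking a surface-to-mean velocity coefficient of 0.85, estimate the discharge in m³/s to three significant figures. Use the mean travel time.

8.77 m³/s

t̄ = (70.1 + 68.3 + 61.7) / 3 = 66.7 s
v_surface = L / t̄ = 43.3 / 66.7 = 0.6492 m/s
v_mean = 0.85 × 0.6492 = 0.5518 m/s
Q = A × v_mean = 15.9 × 0.5518 = 8.774 m³/s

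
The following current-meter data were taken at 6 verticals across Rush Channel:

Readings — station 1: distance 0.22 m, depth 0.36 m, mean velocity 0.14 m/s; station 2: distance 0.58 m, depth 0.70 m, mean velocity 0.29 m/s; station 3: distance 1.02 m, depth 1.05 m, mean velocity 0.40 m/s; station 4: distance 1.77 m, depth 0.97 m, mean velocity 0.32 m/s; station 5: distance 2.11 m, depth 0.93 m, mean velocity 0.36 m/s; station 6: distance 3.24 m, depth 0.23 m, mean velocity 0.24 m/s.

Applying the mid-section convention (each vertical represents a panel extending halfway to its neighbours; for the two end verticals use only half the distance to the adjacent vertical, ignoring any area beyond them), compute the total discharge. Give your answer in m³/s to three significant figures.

0.787 m³/s

w_1 = (0.58 − 0.22)/2 = 0.18 m; q_1 = 0.14 × 0.36 × 0.18 = 0.009072 m³/s
w_2 = (1.02 − 0.22)/2 = 0.4 m; q_2 = 0.29 × 0.70 × 0.4 = 0.08120 m³/s
w_3 = (1.77 − 0.58)/2 = 0.595 m; q_3 = 0.40 × 1.05 × 0.595 = 0.2499 m³/s
w_4 = (2.11 − 1.02)/2 = 0.545 m; q_4 = 0.32 × 0.97 × 0.545 = 0.1692 m³/s
w_5 = (3.24 − 1.77)/2 = 0.735 m; q_5 = 0.36 × 0.93 × 0.735 = 0.2461 m³/s
w_6 = (3.24 − 2.11)/2 = 0.565 m; q_6 = 0.24 × 0.23 × 0.565 = 0.03119 m³/s
Q = Σ qᵢ = 0.7866 m³/s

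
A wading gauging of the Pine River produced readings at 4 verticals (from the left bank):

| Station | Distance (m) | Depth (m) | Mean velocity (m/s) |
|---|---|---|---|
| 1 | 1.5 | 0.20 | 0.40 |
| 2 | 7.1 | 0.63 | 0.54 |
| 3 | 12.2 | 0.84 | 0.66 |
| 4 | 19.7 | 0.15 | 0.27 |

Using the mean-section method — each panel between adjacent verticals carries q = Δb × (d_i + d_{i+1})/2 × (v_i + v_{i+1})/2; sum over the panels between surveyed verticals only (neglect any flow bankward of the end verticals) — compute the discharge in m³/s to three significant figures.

5.07 m³/s

Panel 1-2: Δb = 5.6 m, d̄ = (0.20+0.63)/2 = 0.415, v̄ = (0.40+0.54)/2 = 0.47 → q = 5.6×0.415×0.47 = 1.092 m³/s
Panel 2-3: Δb = 5.1 m, d̄ = (0.63+0.84)/2 = 0.735, v̄ = (0.54+0.66)/2 = 0.6 → q = 5.1×0.735×0.6 = 2.249 m³/s
Panel 3-4: Δb = 7.5 m, d̄ = (0.84+0.15)/2 = 0.495, v̄ = (0.66+0.27)/2 = 0.465 → q = 7.5×0.495×0.465 = 1.726 m³/s
Q = Σ q = 5.068 m³/s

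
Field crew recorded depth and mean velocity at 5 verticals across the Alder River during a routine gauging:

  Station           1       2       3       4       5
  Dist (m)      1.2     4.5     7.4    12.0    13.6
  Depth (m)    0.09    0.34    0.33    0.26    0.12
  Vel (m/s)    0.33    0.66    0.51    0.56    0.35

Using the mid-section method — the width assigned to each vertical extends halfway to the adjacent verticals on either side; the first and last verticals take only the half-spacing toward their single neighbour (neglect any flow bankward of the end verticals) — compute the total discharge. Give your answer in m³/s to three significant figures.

1.86 m³/s

w_1 = (4.5 − 1.2)/2 = 1.65 m; q_1 = 0.33 × 0.09 × 1.65 = 0.04901 m³/s
w_2 = (7.4 − 1.2)/2 = 3.1 m; q_2 = 0.66 × 0.34 × 3.1 = 0.6956 m³/s
w_3 = (12.0 − 4.5)/2 = 3.75 m; q_3 = 0.51 × 0.33 × 3.75 = 0.6311 m³/s
w_4 = (13.6 − 7.4)/2 = 3.1 m; q_4 = 0.56 × 0.26 × 3.1 = 0.4514 m³/s
w_5 = (13.6 − 12.0)/2 = 0.8 m; q_5 = 0.35 × 0.12 × 0.8 = 0.03360 m³/s
Q = Σ qᵢ = 1.861 m³/s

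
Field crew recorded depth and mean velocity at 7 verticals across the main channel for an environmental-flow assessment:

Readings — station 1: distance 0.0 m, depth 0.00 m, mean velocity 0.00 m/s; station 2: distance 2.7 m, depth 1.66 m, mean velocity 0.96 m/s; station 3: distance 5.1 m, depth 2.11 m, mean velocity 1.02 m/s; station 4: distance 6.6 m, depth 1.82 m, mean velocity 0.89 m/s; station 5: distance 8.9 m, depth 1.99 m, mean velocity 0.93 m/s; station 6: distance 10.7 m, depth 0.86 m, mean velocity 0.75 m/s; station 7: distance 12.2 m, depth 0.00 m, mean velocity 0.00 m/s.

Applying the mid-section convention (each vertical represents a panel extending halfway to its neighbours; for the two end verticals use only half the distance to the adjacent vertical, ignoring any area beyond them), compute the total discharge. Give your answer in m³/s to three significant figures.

16.2 m³/s

w_2 = (5.1 − 0.0)/2 = 2.55 m; q_2 = 0.96 × 1.66 × 2.55 = 4.064 m³/s
w_3 = (6.6 − 2.7)/2 = 1.95 m; q_3 = 1.02 × 2.11 × 1.95 = 4.197 m³/s
w_4 = (8.9 − 5.1)/2 = 1.9 m; q_4 = 0.89 × 1.82 × 1.9 = 3.078 m³/s
w_5 = (10.7 − 6.6)/2 = 2.05 m; q_5 = 0.93 × 1.99 × 2.05 = 3.794 m³/s
w_6 = (12.2 − 8.9)/2 = 1.65 m; q_6 = 0.75 × 0.86 × 1.65 = 1.064 m³/s
Stations 1, 7 contribute zero (depth or velocity is 0).
Q = Σ qᵢ = 16.20 m³/s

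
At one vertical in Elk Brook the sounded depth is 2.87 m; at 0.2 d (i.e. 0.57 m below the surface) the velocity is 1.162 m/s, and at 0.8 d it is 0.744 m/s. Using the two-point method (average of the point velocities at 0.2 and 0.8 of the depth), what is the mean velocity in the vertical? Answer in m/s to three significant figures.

v̄ = (1.162 + 0.744) / 2 = 0.9530 m/s

0.953 m/s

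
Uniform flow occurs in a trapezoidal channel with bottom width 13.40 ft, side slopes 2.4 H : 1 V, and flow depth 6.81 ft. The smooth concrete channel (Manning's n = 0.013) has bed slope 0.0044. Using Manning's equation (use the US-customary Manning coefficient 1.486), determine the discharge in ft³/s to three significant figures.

3970 ft³/s

A = (b + z·y)·y = (13.40 + 2.4×6.81)×6.81 = 202.6 ft²
P = b + 2y√(1+z²) = 13.40 + 2×6.81×√(1+2.4²) = 48.81 ft
R = A/P = 202.6/48.81 = 4.150 ft
Q = (1.486/n)·A·R^(2/3)·S^(1/2) = (1.486/0.013) × 202.6 × 4.150^(2/3) × 0.0044^(1/2) = 3966 ft³/s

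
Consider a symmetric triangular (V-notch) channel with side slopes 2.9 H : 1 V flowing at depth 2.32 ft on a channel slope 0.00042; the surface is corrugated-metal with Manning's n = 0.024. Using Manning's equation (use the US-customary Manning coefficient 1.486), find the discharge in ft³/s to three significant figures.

A = z·y² = 2.9×2.32² = 15.61 ft²
P = 2y√(1+z²) = 2×2.32×√(1+2.9²) = 14.23 ft
R = A/P = 15.61/14.23 = 1.097 ft
Q = (1.486/n)·A·R^(2/3)·S^(1/2) = (1.486/0.024) × 15.61 × 1.097^(2/3) × 0.00042^(1/2) = 21.06 ft³/s

21.1 ft³/s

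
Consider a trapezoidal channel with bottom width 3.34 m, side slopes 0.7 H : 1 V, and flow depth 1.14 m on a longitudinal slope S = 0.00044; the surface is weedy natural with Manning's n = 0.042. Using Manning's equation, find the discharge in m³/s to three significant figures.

1.98 m³/s

A = (b + z·y)·y = (3.34 + 0.7×1.14)×1.14 = 4.717 m²
P = b + 2y√(1+z²) = 3.34 + 2×1.14×√(1+0.7²) = 6.123 m
R = A/P = 4.717/6.123 = 0.7704 m
Q = (1/n)·A·R^(2/3)·S^(1/2) = (1/0.042) × 4.717 × 0.7704^(2/3) × 0.00044^(1/2) = 1.980 m³/s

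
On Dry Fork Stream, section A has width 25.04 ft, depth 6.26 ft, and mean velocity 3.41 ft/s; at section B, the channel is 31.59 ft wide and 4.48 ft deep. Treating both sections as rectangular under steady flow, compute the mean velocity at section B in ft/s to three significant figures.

Q = A₁V₁ = (25.04×6.26) × 3.41 = 534.5 ft³/s
A₂ = 31.59 × 4.48 = 141.5 ft²
V₂ = Q/A₂ = 534.5/141.5 = 3.777 ft/s

3.78 ft/s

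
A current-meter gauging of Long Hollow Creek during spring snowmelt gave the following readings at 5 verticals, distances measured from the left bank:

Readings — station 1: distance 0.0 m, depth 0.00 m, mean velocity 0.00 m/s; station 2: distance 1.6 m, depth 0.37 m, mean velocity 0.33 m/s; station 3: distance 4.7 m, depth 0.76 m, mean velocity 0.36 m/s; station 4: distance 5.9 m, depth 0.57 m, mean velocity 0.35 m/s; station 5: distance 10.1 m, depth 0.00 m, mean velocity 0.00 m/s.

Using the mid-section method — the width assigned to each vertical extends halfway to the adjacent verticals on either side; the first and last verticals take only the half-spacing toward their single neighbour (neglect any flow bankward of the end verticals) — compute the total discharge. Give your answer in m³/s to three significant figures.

w_2 = (4.7 − 0.0)/2 = 2.35 m; q_2 = 0.33 × 0.37 × 2.35 = 0.2869 m³/s
w_3 = (5.9 − 1.6)/2 = 2.15 m; q_3 = 0.36 × 0.76 × 2.15 = 0.5882 m³/s
w_4 = (10.1 − 4.7)/2 = 2.7 m; q_4 = 0.35 × 0.57 × 2.7 = 0.5387 m³/s
Stations 1, 5 contribute zero (depth or velocity is 0).
Q = Σ qᵢ = 1.414 m³/s

1.41 m³/s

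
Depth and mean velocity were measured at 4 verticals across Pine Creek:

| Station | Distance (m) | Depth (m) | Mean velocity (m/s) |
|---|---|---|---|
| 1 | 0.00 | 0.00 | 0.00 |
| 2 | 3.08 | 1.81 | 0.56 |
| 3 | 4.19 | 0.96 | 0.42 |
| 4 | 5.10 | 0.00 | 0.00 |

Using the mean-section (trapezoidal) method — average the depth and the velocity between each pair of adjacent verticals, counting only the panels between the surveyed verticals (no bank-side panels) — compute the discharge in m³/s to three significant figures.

Panel 1-2: Δb = 3.08 m, d̄ = (0.00+1.81)/2 = 0.905, v̄ = (0.00+0.56)/2 = 0.28 → q = 3.08×0.905×0.28 = 0.7805 m³/s
Panel 2-3: Δb = 1.11 m, d̄ = (1.81+0.96)/2 = 1.385, v̄ = (0.56+0.42)/2 = 0.49 → q = 1.11×1.385×0.49 = 0.7533 m³/s
Panel 3-4: Δb = 0.91 m, d̄ = (0.96+0.00)/2 = 0.48, v̄ = (0.42+0.00)/2 = 0.21 → q = 0.91×0.48×0.21 = 0.09173 m³/s
Q = Σ q = 1.626 m³/s

1.63 m³/s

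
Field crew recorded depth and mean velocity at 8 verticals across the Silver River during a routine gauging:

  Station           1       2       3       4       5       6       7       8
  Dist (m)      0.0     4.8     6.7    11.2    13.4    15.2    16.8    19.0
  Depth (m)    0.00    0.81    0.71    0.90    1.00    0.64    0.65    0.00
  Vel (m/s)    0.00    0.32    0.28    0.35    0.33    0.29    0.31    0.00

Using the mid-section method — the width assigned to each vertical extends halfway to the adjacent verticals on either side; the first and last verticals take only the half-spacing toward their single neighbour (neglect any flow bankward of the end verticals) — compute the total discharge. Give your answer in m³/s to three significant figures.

3.92 m³/s

w_2 = (6.7 − 0.0)/2 = 3.35 m; q_2 = 0.32 × 0.81 × 3.35 = 0.8683 m³/s
w_3 = (11.2 − 4.8)/2 = 3.2 m; q_3 = 0.28 × 0.71 × 3.2 = 0.6362 m³/s
w_4 = (13.4 − 6.7)/2 = 3.35 m; q_4 = 0.35 × 0.90 × 3.35 = 1.055 m³/s
w_5 = (15.2 − 11.2)/2 = 2 m; q_5 = 0.33 × 1.00 × 2 = 0.6600 m³/s
w_6 = (16.8 − 13.4)/2 = 1.7 m; q_6 = 0.29 × 0.64 × 1.7 = 0.3155 m³/s
w_7 = (19.0 − 15.2)/2 = 1.9 m; q_7 = 0.31 × 0.65 × 1.9 = 0.3829 m³/s
Stations 1, 8 contribute zero (depth or velocity is 0).
Q = Σ qᵢ = 3.918 m³/s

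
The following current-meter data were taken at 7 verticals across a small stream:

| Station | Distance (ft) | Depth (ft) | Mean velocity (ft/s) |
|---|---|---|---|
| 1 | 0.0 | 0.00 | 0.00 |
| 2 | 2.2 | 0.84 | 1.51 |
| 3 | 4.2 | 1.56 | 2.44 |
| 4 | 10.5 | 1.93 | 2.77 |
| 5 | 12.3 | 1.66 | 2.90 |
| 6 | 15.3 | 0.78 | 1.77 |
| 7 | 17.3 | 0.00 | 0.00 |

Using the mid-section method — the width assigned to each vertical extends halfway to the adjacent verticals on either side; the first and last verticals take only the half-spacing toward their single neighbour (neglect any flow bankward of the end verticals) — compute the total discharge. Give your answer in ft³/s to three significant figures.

w_2 = (4.2 − 0.0)/2 = 2.1 ft; q_2 = 1.51 × 0.84 × 2.1 = 2.664 ft³/s
w_3 = (10.5 − 2.2)/2 = 4.15 ft; q_3 = 2.44 × 1.56 × 4.15 = 15.80 ft³/s
w_4 = (12.3 − 4.2)/2 = 4.05 ft; q_4 = 2.77 × 1.93 × 4.05 = 21.65 ft³/s
w_5 = (15.3 − 10.5)/2 = 2.4 ft; q_5 = 2.90 × 1.66 × 2.4 = 11.55 ft³/s
w_6 = (17.3 − 12.3)/2 = 2.5 ft; q_6 = 1.77 × 0.78 × 2.5 = 3.452 ft³/s
Stations 1, 7 contribute zero (depth or velocity is 0).
Q = Σ qᵢ = 55.12 ft³/s

55.1 ft³/s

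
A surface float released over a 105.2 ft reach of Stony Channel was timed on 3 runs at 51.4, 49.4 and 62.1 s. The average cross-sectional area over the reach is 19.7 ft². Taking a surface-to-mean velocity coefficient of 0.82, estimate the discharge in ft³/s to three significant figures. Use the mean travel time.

31.3 ft³/s

t̄ = (51.4 + 49.4 + 62.1) / 3 = 54.3 s
v_surface = L / t̄ = 105.2 / 54.3 = 1.937 ft/s
v_mean = 0.82 × 1.937 = 1.589 ft/s
Q = A × v_mean = 19.7 × 1.589 = 31.30 ft³/s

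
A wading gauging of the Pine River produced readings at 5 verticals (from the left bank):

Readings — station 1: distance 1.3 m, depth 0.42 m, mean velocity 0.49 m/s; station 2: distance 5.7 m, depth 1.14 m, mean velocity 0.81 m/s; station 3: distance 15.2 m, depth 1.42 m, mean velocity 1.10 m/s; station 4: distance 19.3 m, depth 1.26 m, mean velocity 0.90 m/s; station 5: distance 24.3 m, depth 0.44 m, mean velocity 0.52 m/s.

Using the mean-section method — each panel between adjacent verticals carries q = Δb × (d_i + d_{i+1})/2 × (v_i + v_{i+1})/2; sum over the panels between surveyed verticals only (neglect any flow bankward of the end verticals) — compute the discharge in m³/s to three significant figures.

Panel 1-2: Δb = 4.4 m, d̄ = (0.42+1.14)/2 = 0.78, v̄ = (0.49+0.81)/2 = 0.65 → q = 4.4×0.78×0.65 = 2.231 m³/s
Panel 2-3: Δb = 9.5 m, d̄ = (1.14+1.42)/2 = 1.28, v̄ = (0.81+1.10)/2 = 0.955 → q = 9.5×1.28×0.955 = 11.61 m³/s
Panel 3-4: Δb = 4.1 m, d̄ = (1.42+1.26)/2 = 1.34, v̄ = (1.10+0.90)/2 = 1 → q = 4.1×1.34×1 = 5.494 m³/s
Panel 4-5: Δb = 5 m, d̄ = (1.26+0.44)/2 = 0.85, v̄ = (0.90+0.52)/2 = 0.71 → q = 5×0.85×0.71 = 3.018 m³/s
Q = Σ q = 22.36 m³/s

22.4 m³/s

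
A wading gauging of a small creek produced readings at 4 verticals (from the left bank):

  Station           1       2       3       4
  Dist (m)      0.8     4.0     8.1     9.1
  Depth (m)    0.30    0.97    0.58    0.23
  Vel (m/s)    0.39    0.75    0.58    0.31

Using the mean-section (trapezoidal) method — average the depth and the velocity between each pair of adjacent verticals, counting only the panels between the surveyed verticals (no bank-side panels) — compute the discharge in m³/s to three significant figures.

Panel 1-2: Δb = 3.2 m, d̄ = (0.30+0.97)/2 = 0.635, v̄ = (0.39+0.75)/2 = 0.57 → q = 3.2×0.635×0.57 = 1.158 m³/s
Panel 2-3: Δb = 4.1 m, d̄ = (0.97+0.58)/2 = 0.775, v̄ = (0.75+0.58)/2 = 0.665 → q = 4.1×0.775×0.665 = 2.113 m³/s
Panel 3-4: Δb = 1 m, d̄ = (0.58+0.23)/2 = 0.405, v̄ = (0.58+0.31)/2 = 0.445 → q = 1×0.405×0.445 = 0.1802 m³/s
Q = Σ q = 3.452 m³/s

3.45 m³/s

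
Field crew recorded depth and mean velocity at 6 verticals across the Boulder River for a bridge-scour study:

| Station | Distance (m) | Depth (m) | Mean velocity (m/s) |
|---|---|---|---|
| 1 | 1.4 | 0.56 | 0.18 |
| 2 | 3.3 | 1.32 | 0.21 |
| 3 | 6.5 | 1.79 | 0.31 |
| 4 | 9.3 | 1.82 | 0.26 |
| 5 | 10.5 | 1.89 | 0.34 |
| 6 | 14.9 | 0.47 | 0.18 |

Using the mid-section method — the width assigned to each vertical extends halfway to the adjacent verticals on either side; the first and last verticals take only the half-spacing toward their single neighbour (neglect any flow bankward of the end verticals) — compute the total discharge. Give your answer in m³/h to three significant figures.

w_1 = (3.3 − 1.4)/2 = 0.95 m; q_1 = 0.18 × 0.56 × 0.95 = 0.09576 m³/s
w_2 = (6.5 − 1.4)/2 = 2.55 m; q_2 = 0.21 × 1.32 × 2.55 = 0.7069 m³/s
w_3 = (9.3 − 3.3)/2 = 3 m; q_3 = 0.31 × 1.79 × 3 = 1.665 m³/s
w_4 = (10.5 − 6.5)/2 = 2 m; q_4 = 0.26 × 1.82 × 2 = 0.9464 m³/s
w_5 = (14.9 − 9.3)/2 = 2.8 m; q_5 = 0.34 × 1.89 × 2.8 = 1.799 m³/s
w_6 = (14.9 − 10.5)/2 = 2.2 m; q_6 = 0.18 × 0.47 × 2.2 = 0.1861 m³/s
Q = Σ qᵢ = 5.399 m³/s
= 5.399 × 3600 = 19440 m³/h

19400 m³/h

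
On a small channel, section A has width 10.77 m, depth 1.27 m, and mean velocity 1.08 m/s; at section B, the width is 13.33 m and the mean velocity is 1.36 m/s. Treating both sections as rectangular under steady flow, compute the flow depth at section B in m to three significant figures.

Q = A₁V₁ = (10.77×1.27) × 1.08 = 14.77 m³/s
d₂ = Q/(b₂ V₂) = 14.77/(13.33×1.36) = 0.8148 m

0.815 m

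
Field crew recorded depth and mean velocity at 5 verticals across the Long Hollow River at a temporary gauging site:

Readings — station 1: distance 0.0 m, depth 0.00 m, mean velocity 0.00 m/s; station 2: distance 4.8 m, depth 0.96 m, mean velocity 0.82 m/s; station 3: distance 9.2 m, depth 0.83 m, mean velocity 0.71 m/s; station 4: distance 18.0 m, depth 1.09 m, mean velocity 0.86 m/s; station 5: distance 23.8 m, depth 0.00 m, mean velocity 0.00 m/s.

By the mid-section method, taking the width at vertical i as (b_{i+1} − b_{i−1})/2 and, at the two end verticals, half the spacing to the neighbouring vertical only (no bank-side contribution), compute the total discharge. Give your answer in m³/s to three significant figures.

w_2 = (9.2 − 0.0)/2 = 4.6 m; q_2 = 0.82 × 0.96 × 4.6 = 3.621 m³/s
w_3 = (18.0 − 4.8)/2 = 6.6 m; q_3 = 0.71 × 0.83 × 6.6 = 3.889 m³/s
w_4 = (23.8 − 9.2)/2 = 7.3 m; q_4 = 0.86 × 1.09 × 7.3 = 6.843 m³/s
Stations 1, 5 contribute zero (depth or velocity is 0).
Q = Σ qᵢ = 14.35 m³/s

14.4 m³/s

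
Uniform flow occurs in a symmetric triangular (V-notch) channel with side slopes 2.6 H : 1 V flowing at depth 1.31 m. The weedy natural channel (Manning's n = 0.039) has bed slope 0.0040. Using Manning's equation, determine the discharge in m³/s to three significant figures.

A = z·y² = 2.6×1.31² = 4.462 m²
P = 2y√(1+z²) = 2×1.31×√(1+2.6²) = 7.298 m
R = A/P = 4.462/7.298 = 0.6113 m
Q = (1/n)·A·R^(2/3)·S^(1/2) = (1/0.039) × 4.462 × 0.6113^(2/3) × 0.0040^(1/2) = 5.212 m³/s

5.21 m³/s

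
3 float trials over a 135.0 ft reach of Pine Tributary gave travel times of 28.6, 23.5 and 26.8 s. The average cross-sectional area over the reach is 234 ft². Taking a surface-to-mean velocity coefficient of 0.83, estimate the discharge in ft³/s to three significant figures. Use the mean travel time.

997 ft³/s

t̄ = (28.6 + 23.5 + 26.8) / 3 = 26.3 s
v_surface = L / t̄ = 135.0 / 26.3 = 5.133 ft/s
v_mean = 0.83 × 5.133 = 4.260 ft/s
Q = A × v_mean = 234 × 4.260 = 996.9 ft³/s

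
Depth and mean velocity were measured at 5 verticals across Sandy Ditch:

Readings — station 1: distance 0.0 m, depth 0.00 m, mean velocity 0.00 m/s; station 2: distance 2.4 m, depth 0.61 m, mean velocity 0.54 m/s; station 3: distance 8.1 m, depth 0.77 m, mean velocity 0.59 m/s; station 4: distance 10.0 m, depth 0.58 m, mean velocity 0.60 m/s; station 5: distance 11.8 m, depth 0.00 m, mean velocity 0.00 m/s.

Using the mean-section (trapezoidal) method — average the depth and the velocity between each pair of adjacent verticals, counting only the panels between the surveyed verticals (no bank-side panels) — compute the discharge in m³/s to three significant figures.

Panel 1-2: Δb = 2.4 m, d̄ = (0.00+0.61)/2 = 0.305, v̄ = (0.00+0.54)/2 = 0.27 → q = 2.4×0.305×0.27 = 0.1976 m³/s
Panel 2-3: Δb = 5.7 m, d̄ = (0.61+0.77)/2 = 0.69, v̄ = (0.54+0.59)/2 = 0.565 → q = 5.7×0.69×0.565 = 2.222 m³/s
Panel 3-4: Δb = 1.9 m, d̄ = (0.77+0.58)/2 = 0.675, v̄ = (0.59+0.60)/2 = 0.595 → q = 1.9×0.675×0.595 = 0.7631 m³/s
Panel 4-5: Δb = 1.8 m, d̄ = (0.58+0.00)/2 = 0.29, v̄ = (0.60+0.00)/2 = 0.3 → q = 1.8×0.29×0.3 = 0.1566 m³/s
Q = Σ q = 3.339 m³/s

3.34 m³/s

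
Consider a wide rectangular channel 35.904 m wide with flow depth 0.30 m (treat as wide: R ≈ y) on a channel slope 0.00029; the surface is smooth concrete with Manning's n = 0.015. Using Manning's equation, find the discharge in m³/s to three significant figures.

A = b·y = 35.904 × 0.30 = 10.77 m²
Wide channel: R ≈ y = 0.30 m
Q = (1/n)·A·R^(2/3)·S^(1/2) = (1/0.015) × 10.77 × 0.3000^(2/3) × 0.00029^(1/2) = 5.480 m³/s

5.48 m³/s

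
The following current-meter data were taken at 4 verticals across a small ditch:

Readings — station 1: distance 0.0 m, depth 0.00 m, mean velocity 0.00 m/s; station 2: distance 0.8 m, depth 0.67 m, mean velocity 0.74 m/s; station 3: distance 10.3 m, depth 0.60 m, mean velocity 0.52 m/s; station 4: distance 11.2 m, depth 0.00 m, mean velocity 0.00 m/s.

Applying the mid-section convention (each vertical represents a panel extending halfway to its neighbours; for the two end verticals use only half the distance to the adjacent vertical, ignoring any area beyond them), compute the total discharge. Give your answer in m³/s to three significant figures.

w_2 = (10.3 − 0.0)/2 = 5.15 m; q_2 = 0.74 × 0.67 × 5.15 = 2.553 m³/s
w_3 = (11.2 − 0.8)/2 = 5.2 m; q_3 = 0.52 × 0.60 × 5.2 = 1.622 m³/s
Stations 1, 4 contribute zero (depth or velocity is 0).
Q = Σ qᵢ = 4.176 m³/s

4.18 m³/s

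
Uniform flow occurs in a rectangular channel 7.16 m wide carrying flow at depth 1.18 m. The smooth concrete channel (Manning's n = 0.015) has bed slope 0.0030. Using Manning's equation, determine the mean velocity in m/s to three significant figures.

A = b·y = 7.16 × 1.18 = 8.449 m²
P = b + 2y = 7.16 + 2×1.18 = 9.520 m
R = A/P = 8.449/9.520 = 0.8875 m
Q = (1/n)·A·R^(2/3)·S^(1/2) = (1/0.015) × 8.449 × 0.8875^(2/3) × 0.0030^(1/2) = 28.49 m³/s
V = Q/A = 28.49/8.449 = 3.372 m/s

3.37 m/s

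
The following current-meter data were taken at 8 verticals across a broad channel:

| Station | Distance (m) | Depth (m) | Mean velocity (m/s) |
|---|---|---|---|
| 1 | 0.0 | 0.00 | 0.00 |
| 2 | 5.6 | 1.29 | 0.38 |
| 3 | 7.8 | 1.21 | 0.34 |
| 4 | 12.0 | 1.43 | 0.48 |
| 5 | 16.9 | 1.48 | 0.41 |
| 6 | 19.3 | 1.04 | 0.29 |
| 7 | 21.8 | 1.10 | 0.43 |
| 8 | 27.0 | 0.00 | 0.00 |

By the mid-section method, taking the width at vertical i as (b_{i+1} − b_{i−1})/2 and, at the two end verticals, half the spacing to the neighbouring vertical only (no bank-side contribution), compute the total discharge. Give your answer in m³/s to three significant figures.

11.1 m³/s

w_2 = (7.8 − 0.0)/2 = 3.9 m; q_2 = 0.38 × 1.29 × 3.9 = 1.912 m³/s
w_3 = (12.0 − 5.6)/2 = 3.2 m; q_3 = 0.34 × 1.21 × 3.2 = 1.316 m³/s
w_4 = (16.9 − 7.8)/2 = 4.55 m; q_4 = 0.48 × 1.43 × 4.55 = 3.123 m³/s
w_5 = (19.3 − 12.0)/2 = 3.65 m; q_5 = 0.41 × 1.48 × 3.65 = 2.215 m³/s
w_6 = (21.8 − 16.9)/2 = 2.45 m; q_6 = 0.29 × 1.04 × 2.45 = 0.7389 m³/s
w_7 = (27.0 − 19.3)/2 = 3.85 m; q_7 = 0.43 × 1.10 × 3.85 = 1.821 m³/s
Stations 1, 8 contribute zero (depth or velocity is 0).
Q = Σ qᵢ = 11.13 m³/s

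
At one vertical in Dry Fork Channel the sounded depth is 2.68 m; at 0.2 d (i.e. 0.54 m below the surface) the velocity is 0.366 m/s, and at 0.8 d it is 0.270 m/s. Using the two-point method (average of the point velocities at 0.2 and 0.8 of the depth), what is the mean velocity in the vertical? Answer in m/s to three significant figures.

0.318 m/s

v̄ = (0.366 + 0.270) / 2 = 0.3180 m/s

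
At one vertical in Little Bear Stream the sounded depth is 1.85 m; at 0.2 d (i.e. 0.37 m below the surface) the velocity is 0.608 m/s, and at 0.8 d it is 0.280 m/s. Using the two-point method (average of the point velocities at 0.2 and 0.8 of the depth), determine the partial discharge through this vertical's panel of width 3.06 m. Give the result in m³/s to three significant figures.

2.51 m³/s

v̄ = (0.608 + 0.280) / 2 = 0.4440 m/s
q = v̄ × d × w = 0.4440 × 1.85 × 3.06 = 2.513 m³/s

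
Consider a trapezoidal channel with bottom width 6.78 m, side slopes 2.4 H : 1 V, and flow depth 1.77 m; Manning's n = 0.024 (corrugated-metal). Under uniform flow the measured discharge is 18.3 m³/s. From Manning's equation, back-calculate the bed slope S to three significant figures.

0.000388

A = (b + z·y)·y = (6.78 + 2.4×1.77)×1.77 = 19.52 m²
P = b + 2y√(1+z²) = 6.78 + 2×1.77×√(1+2.4²) = 15.98 m
R = A/P = 19.52/15.98 = 1.221 m
S = (Q·n / (1·A·R^(2/3)))² = (18.3×0.024 / (1×19.52×1.143))² = 0.0003879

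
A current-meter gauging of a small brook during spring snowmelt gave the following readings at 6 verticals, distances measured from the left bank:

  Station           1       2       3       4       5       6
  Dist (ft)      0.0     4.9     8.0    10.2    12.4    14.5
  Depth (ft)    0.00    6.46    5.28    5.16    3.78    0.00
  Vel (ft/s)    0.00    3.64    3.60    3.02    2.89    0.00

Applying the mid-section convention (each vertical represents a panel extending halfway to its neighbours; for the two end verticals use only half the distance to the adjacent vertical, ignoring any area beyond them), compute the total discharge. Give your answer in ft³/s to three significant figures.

202 ft³/s

w_2 = (8.0 − 0.0)/2 = 4 ft; q_2 = 3.64 × 6.46 × 4 = 94.06 ft³/s
w_3 = (10.2 − 4.9)/2 = 2.65 ft; q_3 = 3.60 × 5.28 × 2.65 = 50.37 ft³/s
w_4 = (12.4 − 8.0)/2 = 2.2 ft; q_4 = 3.02 × 5.16 × 2.2 = 34.28 ft³/s
w_5 = (14.5 − 10.2)/2 = 2.15 ft; q_5 = 2.89 × 3.78 × 2.15 = 23.49 ft³/s
Stations 1, 6 contribute zero (depth or velocity is 0).
Q = Σ qᵢ = 202.2 ft³/s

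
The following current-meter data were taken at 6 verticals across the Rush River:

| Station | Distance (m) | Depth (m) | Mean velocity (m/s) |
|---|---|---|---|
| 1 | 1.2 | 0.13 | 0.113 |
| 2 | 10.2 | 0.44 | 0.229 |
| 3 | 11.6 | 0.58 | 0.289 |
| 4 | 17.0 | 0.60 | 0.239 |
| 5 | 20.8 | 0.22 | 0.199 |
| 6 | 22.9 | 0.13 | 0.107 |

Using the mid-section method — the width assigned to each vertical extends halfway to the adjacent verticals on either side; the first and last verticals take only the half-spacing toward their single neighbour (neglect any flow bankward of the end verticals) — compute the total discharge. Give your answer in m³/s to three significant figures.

w_1 = (10.2 − 1.2)/2 = 4.5 m; q_1 = 0.113 × 0.13 × 4.5 = 0.06611 m³/s
w_2 = (11.6 − 1.2)/2 = 5.2 m; q_2 = 0.229 × 0.44 × 5.2 = 0.5240 m³/s
w_3 = (17.0 − 10.2)/2 = 3.4 m; q_3 = 0.289 × 0.58 × 3.4 = 0.5699 m³/s
w_4 = (20.8 − 11.6)/2 = 4.6 m; q_4 = 0.239 × 0.60 × 4.6 = 0.6596 m³/s
w_5 = (22.9 − 17.0)/2 = 2.95 m; q_5 = 0.199 × 0.22 × 2.95 = 0.1292 m³/s
w_6 = (22.9 − 20.8)/2 = 1.05 m; q_6 = 0.107 × 0.13 × 1.05 = 0.01461 m³/s
Q = Σ qᵢ = 1.963 m³/s

1.96 m³/s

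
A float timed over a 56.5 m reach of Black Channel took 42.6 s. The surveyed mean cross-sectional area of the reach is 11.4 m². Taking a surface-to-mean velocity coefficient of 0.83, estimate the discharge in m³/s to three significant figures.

12.5 m³/s

v_surface = L / t̄ = 56.5 / 42.6 = 1.326 m/s
v_mean = 0.83 × 1.326 = 1.101 m/s
Q = A × v_mean = 11.4 × 1.101 = 12.55 m³/s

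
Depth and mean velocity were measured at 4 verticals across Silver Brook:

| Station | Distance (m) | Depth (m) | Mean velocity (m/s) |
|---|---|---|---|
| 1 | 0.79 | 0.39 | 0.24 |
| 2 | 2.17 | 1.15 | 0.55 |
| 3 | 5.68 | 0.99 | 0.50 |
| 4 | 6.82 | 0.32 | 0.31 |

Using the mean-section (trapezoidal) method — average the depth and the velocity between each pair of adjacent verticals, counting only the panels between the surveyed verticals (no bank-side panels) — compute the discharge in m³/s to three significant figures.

Panel 1-2: Δb = 1.38 m, d̄ = (0.39+1.15)/2 = 0.77, v̄ = (0.24+0.55)/2 = 0.395 → q = 1.38×0.77×0.395 = 0.4197 m³/s
Panel 2-3: Δb = 3.51 m, d̄ = (1.15+0.99)/2 = 1.07, v̄ = (0.55+0.50)/2 = 0.525 → q = 3.51×1.07×0.525 = 1.972 m³/s
Panel 3-4: Δb = 1.14 m, d̄ = (0.99+0.32)/2 = 0.655, v̄ = (0.50+0.31)/2 = 0.405 → q = 1.14×0.655×0.405 = 0.3024 m³/s
Q = Σ q = 2.694 m³/s

2.69 m³/s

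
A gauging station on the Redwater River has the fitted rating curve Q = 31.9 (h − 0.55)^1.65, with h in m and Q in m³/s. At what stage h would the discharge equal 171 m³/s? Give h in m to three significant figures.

h − h₀ = (Q/C)^(1/b) = (171/31.9)^(1/1.65) = 2.767 m
h = 0.55 + 2.767 = 3.317 m

3.32 m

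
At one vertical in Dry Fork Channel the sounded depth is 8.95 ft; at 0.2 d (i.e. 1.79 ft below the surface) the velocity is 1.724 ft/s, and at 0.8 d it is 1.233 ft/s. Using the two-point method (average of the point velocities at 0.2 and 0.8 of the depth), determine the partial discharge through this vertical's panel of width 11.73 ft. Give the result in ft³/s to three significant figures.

v̄ = (1.724 + 1.233) / 2 = 1.479 ft/s
q = v̄ × d × w = 1.479 × 8.95 × 11.73 = 155.2 ft³/s

155 ft³/s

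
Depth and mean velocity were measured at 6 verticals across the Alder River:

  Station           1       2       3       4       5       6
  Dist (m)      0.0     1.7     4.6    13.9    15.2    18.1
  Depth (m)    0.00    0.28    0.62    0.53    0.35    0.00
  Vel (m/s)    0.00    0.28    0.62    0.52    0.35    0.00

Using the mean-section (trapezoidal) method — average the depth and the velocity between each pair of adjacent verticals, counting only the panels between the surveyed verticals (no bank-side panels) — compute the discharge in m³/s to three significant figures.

4.01 m³/s

Panel 1-2: Δb = 1.7 m, d̄ = (0.00+0.28)/2 = 0.14, v̄ = (0.00+0.28)/2 = 0.14 → q = 1.7×0.14×0.14 = 0.03332 m³/s
Panel 2-3: Δb = 2.9 m, d̄ = (0.28+0.62)/2 = 0.45, v̄ = (0.28+0.62)/2 = 0.45 → q = 2.9×0.45×0.45 = 0.5873 m³/s
Panel 3-4: Δb = 9.3 m, d̄ = (0.62+0.53)/2 = 0.575, v̄ = (0.62+0.52)/2 = 0.57 → q = 9.3×0.575×0.57 = 3.048 m³/s
Panel 4-5: Δb = 1.3 m, d̄ = (0.53+0.35)/2 = 0.44, v̄ = (0.52+0.35)/2 = 0.435 → q = 1.3×0.44×0.435 = 0.2488 m³/s
Panel 5-6: Δb = 2.9 m, d̄ = (0.35+0.00)/2 = 0.175, v̄ = (0.35+0.00)/2 = 0.175 → q = 2.9×0.175×0.175 = 0.08881 m³/s
Q = Σ q = 4.006 m³/s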